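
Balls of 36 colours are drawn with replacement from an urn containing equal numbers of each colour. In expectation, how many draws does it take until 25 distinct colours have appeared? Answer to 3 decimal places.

With k distinct colours already seen, the next new one arrives after an expected 36/(36-k) draws.
Sum over k = 0,...,24: E = 36/36 + 36/35 + 36/34 + ... + 36/13 + 36/12 = 41.5685.

41.569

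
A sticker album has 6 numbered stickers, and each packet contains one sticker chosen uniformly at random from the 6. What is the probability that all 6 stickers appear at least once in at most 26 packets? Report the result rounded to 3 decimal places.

Let A_i be the event that sticker i is missing after 26 packets. By inclusion–exclusion on the A_i,
P(all seen) = Σ_{j=0}^{6} (-1)^j C(6,j)((6-j)/6)^26
= 1.0000 - 0.0524 + 0.0004 - 0.0000 + 0.0000 - 0.0000 + 0.0000
= 0.9480.

0.948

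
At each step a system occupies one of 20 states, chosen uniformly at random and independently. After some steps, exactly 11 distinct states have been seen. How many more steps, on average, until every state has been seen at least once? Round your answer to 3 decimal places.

56.579

The wait to go from k to k+1 distinct states is geometric with mean 20/(20-k).
Sum over k = 11,...,19: E = 20/9 + 20/8 + 20/7 + ... + 20/2 + 20/1 = 56.5794.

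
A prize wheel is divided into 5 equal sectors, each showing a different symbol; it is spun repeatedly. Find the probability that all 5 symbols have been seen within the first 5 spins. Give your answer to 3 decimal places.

By inclusion–exclusion over which symbols are missing,
P(all seen) = Σ_{j=0}^{5} (-1)^j C(5,j)((5-j)/5)^5
= 1.0000 - 1.6384 + 0.7776 - 0.1024 + 0.0016 - 0.0000
= 0.0384.

0.038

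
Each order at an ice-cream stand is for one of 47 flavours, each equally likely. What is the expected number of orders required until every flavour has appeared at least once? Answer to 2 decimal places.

After k distinct flavours have appeared, the next order gives a new one with probability (47-k)/47, so the expected wait for the (k+1)-th is 47/(47-k).
E[T] = 47/47 + 47/46 + 47/45 + ... + 47/2 + 47/1 = 47·H_{47}.
H_{47} = 4.438, so E[T] = 208.584.

208.58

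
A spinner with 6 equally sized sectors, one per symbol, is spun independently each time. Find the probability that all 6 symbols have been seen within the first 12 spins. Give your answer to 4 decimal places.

0.4378

By inclusion–exclusion over which symbols are missing,
P(all seen) = Σ_{j=0}^{6} (-1)^j C(6,j)((6-j)/6)^12
= 1.00000 - 0.67294 + 0.11561 - 0.00488 + 0.00003 - 0.00000 + 0.00000
= 0.43782.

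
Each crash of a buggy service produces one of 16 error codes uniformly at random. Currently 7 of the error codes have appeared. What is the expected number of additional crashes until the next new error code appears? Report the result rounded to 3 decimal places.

The number of crashes until the next new error code is geometric with success probability 9/16, so its mean is 16/9.
E = 16/9 = 1.7778.

1.778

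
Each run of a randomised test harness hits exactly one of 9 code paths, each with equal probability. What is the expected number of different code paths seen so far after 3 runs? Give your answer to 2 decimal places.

2.68

For each code path, P(seen in 3 runs) = 1 - (8/9)^3 = 0.298.
By linearity of expectation, E[distinct seen] = 9·(1 - (8/9)^3) = 2.679.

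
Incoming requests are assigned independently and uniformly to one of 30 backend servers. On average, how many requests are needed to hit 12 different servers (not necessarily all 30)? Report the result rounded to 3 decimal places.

With k distinct servers already seen, the next new one arrives after an expected 30/(30-k) requests.
Sum over k = 0,...,11: E = 30/30 + 30/29 + 30/28 + ... + 30/20 + 30/19 = 14.9964.

14.996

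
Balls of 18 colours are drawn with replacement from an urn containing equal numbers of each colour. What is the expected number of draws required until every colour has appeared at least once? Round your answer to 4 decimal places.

After k distinct colours have appeared, the next draw gives a new one with probability (18-k)/18, so the expected wait for the (k+1)-th is 18/(18-k).
E[T] = 18/18 + 18/17 + 18/16 + ... + 18/2 + 18/1 = 18·H_{18}.
H_{18} = 3.49511, so E[T] = 62.91195.

62.9119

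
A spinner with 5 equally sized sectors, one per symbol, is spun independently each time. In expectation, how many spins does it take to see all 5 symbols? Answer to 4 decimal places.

11.4167

After k distinct symbols have appeared, the next spin gives a new one with probability (5-k)/5, so the expected wait for the (k+1)-th is 5/(5-k).
E[T] = 5/5 + 5/4 + 5/3 + 5/2 + 5/1 = 5·H_{5}.
H_{5} = 2.28333, so E[T] = 11.41667.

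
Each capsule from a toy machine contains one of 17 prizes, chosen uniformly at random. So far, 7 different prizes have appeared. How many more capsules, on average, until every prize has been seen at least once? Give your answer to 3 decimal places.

49.792

With k distinct prizes already seen, the next new one takes an expected 17/(17-k) capsules.
Sum over k = 7,...,16: E = 17/10 + 17/9 + 17/8 + ... + 17/2 + 17/1 = 49.7925.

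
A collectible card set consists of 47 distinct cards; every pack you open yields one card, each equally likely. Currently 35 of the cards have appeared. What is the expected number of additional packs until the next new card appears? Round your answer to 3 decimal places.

3.917

The number of packs until the next new card is geometric with success probability 12/47, so its mean is 47/12.
E = 47/12 = 3.9167.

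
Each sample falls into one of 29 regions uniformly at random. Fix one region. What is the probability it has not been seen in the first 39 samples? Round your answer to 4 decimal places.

Each sample misses the fixed region with probability (29-1)/29 = 28/29, independently.
P(still missing after 39) = (28/29)^39 = 0.25447.

0.2545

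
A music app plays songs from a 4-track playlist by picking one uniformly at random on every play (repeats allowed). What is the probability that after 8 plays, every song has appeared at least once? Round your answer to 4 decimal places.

By inclusion–exclusion over which songs are missing,
P(all seen) = Σ_{j=0}^{4} (-1)^j C(4,j)((4-j)/4)^8
= 1.00000 - 0.40045 + 0.02344 - 0.00006 + 0.00000
= 0.62292.

0.6229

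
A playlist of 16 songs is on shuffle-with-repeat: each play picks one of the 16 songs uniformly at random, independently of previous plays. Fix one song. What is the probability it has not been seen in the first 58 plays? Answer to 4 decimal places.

0.0237

Each play misses the fixed song with probability (16-1)/16 = 15/16, independently.
P(still missing after 58) = (15/16)^58 = 0.02368.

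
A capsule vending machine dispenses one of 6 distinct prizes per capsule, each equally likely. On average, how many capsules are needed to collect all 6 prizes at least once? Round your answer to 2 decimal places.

The wait to go from k to k+1 distinct prizes is geometric with mean 6/(6-k).
E[T] = 6/6 + 6/5 + 6/4 + 6/3 + 6/2 + 6/1 = 6·H_{6}.
H_{6} = 2.450, so E[T] = 14.700.

14.70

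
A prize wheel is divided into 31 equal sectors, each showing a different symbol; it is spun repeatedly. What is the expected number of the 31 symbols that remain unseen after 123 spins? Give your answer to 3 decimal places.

0.549

For each symbol, P(unseen after 123) = (30/31)^123 = 0.0177.
By linearity of expectation, E[unseen] = 31·(30/31)^123 = 0.5493.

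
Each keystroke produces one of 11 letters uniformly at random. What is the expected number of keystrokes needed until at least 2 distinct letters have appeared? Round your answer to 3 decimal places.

2.100

Going from k to k+1 distinct takes a geometric number of keystrokes with mean 11/(11-k).
Sum over k = 0,...,1: E = 11/11 + 11/10 = 2.1000.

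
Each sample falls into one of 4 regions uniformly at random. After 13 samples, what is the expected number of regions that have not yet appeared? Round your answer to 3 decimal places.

0.095

For each region, P(unseen after 13) = (3/4)^13 = 0.0238.
By linearity of expectation, E[unseen] = 4·(3/4)^13 = 0.0950.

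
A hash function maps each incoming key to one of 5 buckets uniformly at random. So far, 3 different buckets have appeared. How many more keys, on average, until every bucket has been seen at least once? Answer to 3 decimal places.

7.500

The wait to go from k to k+1 distinct buckets is geometric with mean 5/(5-k).
Sum over k = 3,...,4: E = 5/2 + 5/1 = 7.5000.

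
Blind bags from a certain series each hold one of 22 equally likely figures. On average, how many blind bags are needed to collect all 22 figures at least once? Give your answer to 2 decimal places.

81.20

Split into phases: going from k distinct to k+1 distinct takes on average 22/(22-k) blind bags.
E[T] = 22/22 + 22/21 + 22/20 + ... + 22/2 + 22/1 = 22·H_{22}.
H_{22} = 3.691, so E[T] = 81.198.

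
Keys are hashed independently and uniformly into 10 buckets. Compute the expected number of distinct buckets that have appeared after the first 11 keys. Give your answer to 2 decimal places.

6.86

For each bucket, P(seen in 11 keys) = 1 - (9/10)^11 = 0.686.
By linearity of expectation, E[distinct seen] = 10·(1 - (9/10)^11) = 6.862.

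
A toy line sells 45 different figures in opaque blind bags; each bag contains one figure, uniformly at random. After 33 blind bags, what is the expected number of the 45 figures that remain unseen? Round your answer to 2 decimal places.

For each figure, P(unseen after 33) = (44/45)^33 = 0.476.
By linearity of expectation, E[unseen] = 45·(44/45)^33 = 21.436.

21.44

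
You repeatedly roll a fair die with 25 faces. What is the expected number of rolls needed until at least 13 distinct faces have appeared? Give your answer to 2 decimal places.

Going from k to k+1 distinct takes a geometric number of rolls with mean 25/(25-k).
Sum over k = 0,...,12: E = 25/25 + 25/24 + 25/23 + ... + 25/14 + 25/13 = 17.819.

17.82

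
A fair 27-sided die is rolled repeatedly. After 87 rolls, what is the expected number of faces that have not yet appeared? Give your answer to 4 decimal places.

For each face, P(unseen after 87) = (26/27)^87 = 0.03750.
By linearity of expectation, E[unseen] = 27·(26/27)^87 = 1.01251.

1.0125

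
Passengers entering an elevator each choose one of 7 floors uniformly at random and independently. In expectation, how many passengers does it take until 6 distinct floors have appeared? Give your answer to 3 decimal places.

Going from k to k+1 distinct takes a geometric number of passengers with mean 7/(7-k).
Sum over k = 0,...,5: E = 7/7 + 7/6 + 7/5 + 7/4 + 7/3 + 7/2 = 11.1500.

11.150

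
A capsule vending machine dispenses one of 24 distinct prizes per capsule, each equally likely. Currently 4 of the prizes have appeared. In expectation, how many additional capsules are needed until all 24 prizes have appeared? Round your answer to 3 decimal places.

From k distinct to k+1 distinct takes on average 24/(24-k) capsules.
Sum over k = 4,...,23: E = 24/20 + 24/19 + 24/18 + ... + 24/2 + 24/1 = 86.3458.

86.346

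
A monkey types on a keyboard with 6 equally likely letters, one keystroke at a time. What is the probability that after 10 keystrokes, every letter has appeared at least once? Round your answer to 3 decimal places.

0.272

By inclusion–exclusion over which letters are missing,
P(all seen) = Σ_{j=0}^{6} (-1)^j C(6,j)((6-j)/6)^10
= 1.0000 - 0.9690 + 0.2601 - 0.0195 + 0.0003 - 0.0000 + 0.0000
= 0.2718.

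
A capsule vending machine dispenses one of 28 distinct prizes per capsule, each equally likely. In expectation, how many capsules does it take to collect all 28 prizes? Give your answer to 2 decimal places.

Split into phases: going from k distinct to k+1 distinct takes on average 28/(28-k) capsules.
E[T] = 28/28 + 28/27 + 28/26 + ... + 28/2 + 28/1 = 28·H_{28}.
H_{28} = 3.927, so E[T] = 109.961.

109.96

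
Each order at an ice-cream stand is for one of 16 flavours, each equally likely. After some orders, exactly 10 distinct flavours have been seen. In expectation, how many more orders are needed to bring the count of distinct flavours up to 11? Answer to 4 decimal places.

With k distinct flavours already seen, the next new one takes an expected 16/(16-k) orders.
Only the k = 10 term is needed: E = 16/6 = 2.66667.

2.6667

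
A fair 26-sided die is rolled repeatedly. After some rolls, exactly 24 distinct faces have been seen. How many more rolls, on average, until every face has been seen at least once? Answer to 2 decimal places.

The wait to go from k to k+1 distinct faces is geometric with mean 26/(26-k).
Sum over k = 24,...,25: E = 26/2 + 26/1 = 39.000.

39.00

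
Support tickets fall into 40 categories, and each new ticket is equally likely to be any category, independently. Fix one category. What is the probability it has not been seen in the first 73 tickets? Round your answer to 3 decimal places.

On each ticket the fixed category fails to appear with probability 39/40.
P(still missing after 73) = (39/40)^73 = 0.1575.

0.158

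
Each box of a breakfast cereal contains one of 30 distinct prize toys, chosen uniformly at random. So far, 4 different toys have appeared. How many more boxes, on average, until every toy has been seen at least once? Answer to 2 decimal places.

With k distinct toys already seen, the next new one takes an expected 30/(30-k) boxes.
Sum over k = 4,...,29: E = 30/26 + 30/25 + 30/24 + ... + 30/2 + 30/1 = 115.633.

115.63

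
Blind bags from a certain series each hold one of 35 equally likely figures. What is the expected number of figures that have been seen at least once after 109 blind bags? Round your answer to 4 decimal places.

For each figure, P(seen in 109 blind bags) = 1 - (34/35)^109 = 0.95756.
By linearity of expectation, E[distinct seen] = 35·(1 - (34/35)^109) = 33.51457.

33.5146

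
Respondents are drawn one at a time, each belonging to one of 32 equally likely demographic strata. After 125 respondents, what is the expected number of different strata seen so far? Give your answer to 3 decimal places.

31.395

For each stratum, P(seen in 125 respondents) = 1 - (31/32)^125 = 0.9811.
By linearity of expectation, E[distinct seen] = 32·(1 - (31/32)^125) = 31.3952.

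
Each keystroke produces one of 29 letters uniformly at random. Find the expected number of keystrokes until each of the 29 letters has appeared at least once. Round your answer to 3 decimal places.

114.888

After k distinct letters have appeared, the next keystroke gives a new one with probability (29-k)/29, so the expected wait for the (k+1)-th is 29/(29-k).
E[T] = 29/29 + 29/28 + 29/27 + ... + 29/2 + 29/1 = 29·H_{29}.
H_{29} = 3.9617, so E[T] = 114.8880.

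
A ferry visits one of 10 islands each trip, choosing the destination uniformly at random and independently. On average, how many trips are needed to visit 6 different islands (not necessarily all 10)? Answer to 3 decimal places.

8.456

Going from k to k+1 distinct takes a geometric number of trips with mean 10/(10-k).
Sum over k = 0,...,5: E = 10/10 + 10/9 + 10/8 + 10/7 + 10/6 + 10/5 = 8.4563.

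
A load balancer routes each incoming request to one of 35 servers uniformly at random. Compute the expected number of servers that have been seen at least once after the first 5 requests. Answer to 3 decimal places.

4.722

For each server, P(seen in 5 requests) = 1 - (34/35)^5 = 0.1349.
By linearity of expectation, E[distinct seen] = 35·(1 - (34/35)^5) = 4.7223.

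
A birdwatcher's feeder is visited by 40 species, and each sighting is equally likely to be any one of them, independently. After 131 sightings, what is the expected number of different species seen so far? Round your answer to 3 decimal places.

For each species, P(seen in 131 sightings) = 1 - (39/40)^131 = 0.9637.
By linearity of expectation, E[distinct seen] = 40·(1 - (39/40)^131) = 38.5490.

38.549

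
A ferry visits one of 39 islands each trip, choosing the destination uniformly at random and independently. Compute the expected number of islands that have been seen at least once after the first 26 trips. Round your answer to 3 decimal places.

19.150

For each island, P(seen in 26 trips) = 1 - (38/39)^26 = 0.4910.
By linearity of expectation, E[distinct seen] = 39·(1 - (38/39)^26) = 19.1501.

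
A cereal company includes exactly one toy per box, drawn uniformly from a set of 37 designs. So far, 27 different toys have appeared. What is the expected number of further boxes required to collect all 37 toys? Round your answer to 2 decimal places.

108.37

With k distinct toys already seen, the next new one takes an expected 37/(37-k) boxes.
Sum over k = 27,...,36: E = 37/10 + 37/9 + 37/8 + ... + 37/2 + 37/1 = 108.372.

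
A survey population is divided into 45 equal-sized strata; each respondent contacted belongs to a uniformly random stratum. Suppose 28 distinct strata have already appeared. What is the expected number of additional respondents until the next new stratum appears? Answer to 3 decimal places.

2.647

Each respondent yields a new stratum with probability (45-28)/45 = 17/45, so the wait is geometric with mean 45/17.
E = 45/17 = 2.6471.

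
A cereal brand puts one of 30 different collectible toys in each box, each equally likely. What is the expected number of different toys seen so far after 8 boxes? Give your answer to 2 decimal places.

For each toy, P(seen in 8 boxes) = 1 - (29/30)^8 = 0.238.
By linearity of expectation, E[distinct seen] = 30·(1 - (29/30)^8) = 7.126.

7.13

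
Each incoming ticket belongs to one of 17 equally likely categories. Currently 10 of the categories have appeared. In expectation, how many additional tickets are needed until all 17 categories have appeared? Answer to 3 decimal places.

44.079

From k distinct to k+1 distinct takes on average 17/(17-k) tickets.
Sum over k = 10,...,16: E = 17/7 + 17/6 + 17/5 + ... + 17/2 + 17/1 = 44.0786.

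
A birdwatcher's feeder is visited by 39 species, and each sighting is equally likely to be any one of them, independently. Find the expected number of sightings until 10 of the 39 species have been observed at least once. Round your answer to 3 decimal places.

Going from k to k+1 distinct takes a geometric number of sightings with mean 39/(39-k).
Sum over k = 0,...,9: E = 39/39 + 39/38 + 39/37 + ... + 39/31 + 39/30 = 11.3837.

11.384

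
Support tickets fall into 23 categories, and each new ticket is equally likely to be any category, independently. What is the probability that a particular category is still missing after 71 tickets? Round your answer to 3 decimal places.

0.043

Each ticket misses the fixed category with probability (23-1)/23 = 22/23, independently.
P(still missing after 71) = (22/23)^71 = 0.0426.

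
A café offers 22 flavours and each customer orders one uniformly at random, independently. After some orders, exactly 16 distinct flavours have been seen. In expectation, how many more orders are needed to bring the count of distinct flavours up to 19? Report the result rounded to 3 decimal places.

From k distinct to k+1 distinct takes on average 22/(22-k) orders.
Sum over k = 16,...,18: E = 22/6 + 22/5 + 22/4 = 13.5667.

13.567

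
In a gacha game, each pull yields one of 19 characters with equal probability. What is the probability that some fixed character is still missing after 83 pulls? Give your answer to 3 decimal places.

0.011

Each pull misses the fixed character with probability (19-1)/19 = 18/19, independently.
P(still missing after 83) = (18/19)^83 = 0.0112.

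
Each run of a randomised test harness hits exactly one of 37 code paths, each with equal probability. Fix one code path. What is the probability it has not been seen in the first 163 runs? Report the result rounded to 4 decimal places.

On each run the fixed code path fails to appear with probability 36/37.
P(still missing after 163) = (36/37)^163 = 0.01149.

0.0115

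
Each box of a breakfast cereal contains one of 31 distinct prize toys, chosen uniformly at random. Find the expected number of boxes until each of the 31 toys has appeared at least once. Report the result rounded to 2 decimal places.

124.84

After k distinct toys have appeared, the next box gives a new one with probability (31-k)/31, so the expected wait for the (k+1)-th is 31/(31-k).
E[T] = 31/31 + 31/30 + 31/29 + ... + 31/2 + 31/1 = 31·H_{31}.
H_{31} = 4.027, so E[T] = 124.845.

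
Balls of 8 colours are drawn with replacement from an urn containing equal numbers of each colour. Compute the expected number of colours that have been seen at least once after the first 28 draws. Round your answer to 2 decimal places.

7.81

For each colour, P(seen in 28 draws) = 1 - (7/8)^28 = 0.976.
By linearity of expectation, E[distinct seen] = 8·(1 - (7/8)^28) = 7.810.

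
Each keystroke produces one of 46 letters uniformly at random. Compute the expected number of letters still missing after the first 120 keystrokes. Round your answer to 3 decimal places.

For each letter, P(unseen after 120) = (45/46)^120 = 0.0715.
By linearity of expectation, E[unseen] = 46·(45/46)^120 = 3.2909.

3.291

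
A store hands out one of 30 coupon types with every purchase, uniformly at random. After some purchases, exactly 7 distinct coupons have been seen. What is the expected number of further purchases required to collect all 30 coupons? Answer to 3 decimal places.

The wait to go from k to k+1 distinct coupons is geometric with mean 30/(30-k).
Sum over k = 7,...,29: E = 30/23 + 30/22 + 30/21 + ... + 30/2 + 30/1 = 112.0287.

112.029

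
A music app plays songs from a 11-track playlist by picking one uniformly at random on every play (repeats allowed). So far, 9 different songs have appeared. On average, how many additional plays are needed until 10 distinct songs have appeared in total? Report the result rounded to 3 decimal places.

With k distinct songs already seen, the next new one takes an expected 11/(11-k) plays.
Only the k = 9 term is needed: E = 11/2 = 5.5000.

5.500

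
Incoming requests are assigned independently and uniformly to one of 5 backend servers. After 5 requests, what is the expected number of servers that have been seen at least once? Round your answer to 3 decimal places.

3.362

For each server, P(seen in 5 requests) = 1 - (4/5)^5 = 0.6723.
By linearity of expectation, E[distinct seen] = 5·(1 - (4/5)^5) = 3.3616.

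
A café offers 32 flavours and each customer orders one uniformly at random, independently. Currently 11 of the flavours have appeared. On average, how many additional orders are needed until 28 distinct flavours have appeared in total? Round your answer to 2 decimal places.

49.98

With k distinct flavours already seen, the next new one takes an expected 32/(32-k) orders.
Sum over k = 11,...,27: E = 32/21 + 32/20 + 32/19 + ... + 32/6 + 32/5 = 49.985.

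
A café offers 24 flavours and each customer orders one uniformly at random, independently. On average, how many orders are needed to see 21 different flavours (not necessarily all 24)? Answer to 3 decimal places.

With k distinct flavours already seen, the next new one arrives after an expected 24/(24-k) orders.
Sum over k = 0,...,20: E = 24/24 + 24/23 + 24/22 + ... + 24/5 + 24/4 = 46.6230.

46.623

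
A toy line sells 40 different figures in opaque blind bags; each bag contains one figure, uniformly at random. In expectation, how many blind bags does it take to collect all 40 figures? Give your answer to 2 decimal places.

Split into phases: going from k distinct to k+1 distinct takes on average 40/(40-k) blind bags.
E[T] = 40/40 + 40/39 + 40/38 + ... + 40/2 + 40/1 = 40·H_{40}.
H_{40} = 4.279, so E[T] = 171.142.

171.14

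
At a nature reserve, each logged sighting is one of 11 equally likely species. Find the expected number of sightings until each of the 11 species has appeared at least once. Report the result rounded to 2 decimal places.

33.22

After k distinct species have appeared, the next sighting gives a new one with probability (11-k)/11, so the expected wait for the (k+1)-th is 11/(11-k).
E[T] = 11/11 + 11/10 + 11/9 + ... + 11/2 + 11/1 = 11·H_{11}.
H_{11} = 3.020, so E[T] = 33.219.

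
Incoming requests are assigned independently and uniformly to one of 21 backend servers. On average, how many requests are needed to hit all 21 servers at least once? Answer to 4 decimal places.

After k distinct servers have appeared, the next request gives a new one with probability (21-k)/21, so the expected wait for the (k+1)-th is 21/(21-k).
E[T] = 21/21 + 21/20 + 21/19 + ... + 21/2 + 21/1 = 21·H_{21}.
H_{21} = 3.64536, so E[T] = 76.55253.

76.5525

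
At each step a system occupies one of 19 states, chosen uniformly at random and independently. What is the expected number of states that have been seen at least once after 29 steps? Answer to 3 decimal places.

15.039

For each state, P(seen in 29 steps) = 1 - (18/19)^29 = 0.7915.
By linearity of expectation, E[distinct seen] = 19·(1 - (18/19)^29) = 15.0390.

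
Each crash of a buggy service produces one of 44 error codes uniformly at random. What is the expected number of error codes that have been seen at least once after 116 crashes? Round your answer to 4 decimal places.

40.9431

For each error code, P(seen in 116 crashes) = 1 - (43/44)^116 = 0.93052.
By linearity of expectation, E[distinct seen] = 44·(1 - (43/44)^116) = 40.94309.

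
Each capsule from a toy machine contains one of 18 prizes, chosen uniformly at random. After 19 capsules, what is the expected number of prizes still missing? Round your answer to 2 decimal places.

6.08

For each prize, P(unseen after 19) = (17/18)^19 = 0.338.
By linearity of expectation, E[unseen] = 18·(17/18)^19 = 6.076.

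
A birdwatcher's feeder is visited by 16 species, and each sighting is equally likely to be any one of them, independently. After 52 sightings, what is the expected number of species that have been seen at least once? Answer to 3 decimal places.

15.442

For each species, P(seen in 52 sightings) = 1 - (15/16)^52 = 0.9651.
By linearity of expectation, E[distinct seen] = 16·(1 - (15/16)^52) = 15.4420.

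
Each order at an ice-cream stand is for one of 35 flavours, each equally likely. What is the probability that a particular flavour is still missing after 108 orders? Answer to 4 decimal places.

On each order the fixed flavour fails to appear with probability 34/35.
P(still missing after 108) = (34/35)^108 = 0.04369.

0.0437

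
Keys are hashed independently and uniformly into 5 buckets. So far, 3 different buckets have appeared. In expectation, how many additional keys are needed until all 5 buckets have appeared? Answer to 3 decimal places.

The wait to go from k to k+1 distinct buckets is geometric with mean 5/(5-k).
Sum over k = 3,...,4: E = 5/2 + 5/1 = 7.5000.

7.500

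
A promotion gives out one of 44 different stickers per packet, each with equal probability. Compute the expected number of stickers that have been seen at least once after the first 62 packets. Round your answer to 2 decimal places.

33.42

For each sticker, P(seen in 62 packets) = 1 - (43/44)^62 = 0.760.
By linearity of expectation, E[distinct seen] = 44·(1 - (43/44)^62) = 33.421.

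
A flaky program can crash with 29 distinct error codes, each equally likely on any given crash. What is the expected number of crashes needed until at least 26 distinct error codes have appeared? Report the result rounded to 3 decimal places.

61.721

Going from k to k+1 distinct takes a geometric number of crashes with mean 29/(29-k).
Sum over k = 0,...,25: E = 29/29 + 29/28 + 29/27 + ... + 29/5 + 29/4 = 61.7213.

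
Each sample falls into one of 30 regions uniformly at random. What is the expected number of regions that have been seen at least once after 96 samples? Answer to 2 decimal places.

28.84

For each region, P(seen in 96 samples) = 1 - (29/30)^96 = 0.961.
By linearity of expectation, E[distinct seen] = 30·(1 - (29/30)^96) = 28.842.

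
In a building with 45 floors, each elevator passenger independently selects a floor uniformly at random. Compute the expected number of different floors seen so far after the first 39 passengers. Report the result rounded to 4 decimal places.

26.2682

For each floor, P(seen in 39 passengers) = 1 - (44/45)^39 = 0.58374.
By linearity of expectation, E[distinct seen] = 45·(1 - (44/45)^39) = 26.26823.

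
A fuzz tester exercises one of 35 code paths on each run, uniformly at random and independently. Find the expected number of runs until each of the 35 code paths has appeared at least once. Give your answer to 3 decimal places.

Split into phases: going from k distinct to k+1 distinct takes on average 35/(35-k) runs.
E[T] = 35/35 + 35/34 + 35/33 + ... + 35/2 + 35/1 = 35·H_{35}.
H_{35} = 4.1468, so E[T] = 145.1373.

145.137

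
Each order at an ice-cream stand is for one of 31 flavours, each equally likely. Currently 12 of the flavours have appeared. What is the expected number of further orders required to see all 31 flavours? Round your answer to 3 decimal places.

From k distinct to k+1 distinct takes on average 31/(31-k) orders.
Sum over k = 12,...,30: E = 31/19 + 31/18 + 31/17 + ... + 31/2 + 31/1 = 109.9799.

109.980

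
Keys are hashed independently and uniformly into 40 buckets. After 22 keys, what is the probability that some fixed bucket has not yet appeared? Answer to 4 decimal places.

On each key the fixed bucket fails to appear with probability 39/40.
P(still missing after 22) = (39/40)^22 = 0.57293.

0.5729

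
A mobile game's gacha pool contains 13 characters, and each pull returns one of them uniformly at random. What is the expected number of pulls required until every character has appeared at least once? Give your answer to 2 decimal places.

41.34

After k distinct characters have appeared, the next pull gives a new one with probability (13-k)/13, so the expected wait for the (k+1)-th is 13/(13-k).
E[T] = 13/13 + 13/12 + 13/11 + ... + 13/2 + 13/1 = 13·H_{13}.
H_{13} = 3.180, so E[T] = 41.342.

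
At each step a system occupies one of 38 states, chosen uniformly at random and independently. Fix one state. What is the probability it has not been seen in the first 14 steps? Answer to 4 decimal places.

0.6884

Each step misses the fixed state with probability (38-1)/38 = 37/38, independently.
P(still missing after 14) = (37/38)^14 = 0.68842.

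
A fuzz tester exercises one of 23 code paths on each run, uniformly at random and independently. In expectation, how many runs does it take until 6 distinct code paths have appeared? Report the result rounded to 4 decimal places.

6.7790

With k distinct code paths already seen, the next new one arrives after an expected 23/(23-k) runs.
Sum over k = 0,...,5: E = 23/23 + 23/22 + 23/21 + 23/20 + 23/19 + 23/18 = 6.77900.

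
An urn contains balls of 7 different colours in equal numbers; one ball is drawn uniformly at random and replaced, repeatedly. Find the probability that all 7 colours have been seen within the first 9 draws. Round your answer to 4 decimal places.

Let A_i be the event that colour i is missing after 9 draws. By inclusion–exclusion on the A_i,
P(all seen) = Σ_{j=0}^{7} (-1)^j C(7,j)((7-j)/7)^9
= 1.00000 - 1.74814 + 1.01641 - 0.22737 + 0.01707 - 0.00027 + 0.00000 - 0.00000
= 0.05770.

0.0577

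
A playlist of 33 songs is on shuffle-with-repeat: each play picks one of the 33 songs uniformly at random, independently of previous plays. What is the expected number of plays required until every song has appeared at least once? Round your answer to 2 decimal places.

134.93

Split into phases: going from k distinct to k+1 distinct takes on average 33/(33-k) plays.
E[T] = 33/33 + 33/32 + 33/31 + ... + 33/2 + 33/1 = 33·H_{33}.
H_{33} = 4.089, so E[T] = 134.930.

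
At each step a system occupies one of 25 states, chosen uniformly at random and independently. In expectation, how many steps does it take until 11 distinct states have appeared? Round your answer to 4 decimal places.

14.1099

Going from k to k+1 distinct takes a geometric number of steps with mean 25/(25-k).
Sum over k = 0,...,10: E = 25/25 + 25/24 + 25/23 + ... + 25/16 + 25/15 = 14.10990.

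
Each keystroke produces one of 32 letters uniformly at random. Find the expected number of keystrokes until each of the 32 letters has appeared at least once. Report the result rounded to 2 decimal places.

Split into phases: going from k distinct to k+1 distinct takes on average 32/(32-k) keystrokes.
E[T] = 32/32 + 32/31 + 32/30 + ... + 32/2 + 32/1 = 32·H_{32}.
H_{32} = 4.058, so E[T] = 129.872.

129.87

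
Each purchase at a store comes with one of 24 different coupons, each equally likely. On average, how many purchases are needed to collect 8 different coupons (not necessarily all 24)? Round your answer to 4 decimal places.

With k distinct coupons already seen, the next new one arrives after an expected 24/(24-k) purchases.
Sum over k = 0,...,7: E = 24/24 + 24/23 + 24/22 + ... + 24/18 + 24/17 = 9.48550.

9.4855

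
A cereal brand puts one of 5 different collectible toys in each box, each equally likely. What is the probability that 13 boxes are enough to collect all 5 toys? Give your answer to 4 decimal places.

0.7381

By inclusion–exclusion over which toys are missing,
P(all seen) = Σ_{j=0}^{5} (-1)^j C(5,j)((5-j)/5)^13
= 1.00000 - 0.27488 + 0.01306 - 0.00007 + 0.00000 - 0.00000
= 0.73812.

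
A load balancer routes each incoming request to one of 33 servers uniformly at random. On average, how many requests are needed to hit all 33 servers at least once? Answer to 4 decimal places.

134.9303

After k distinct servers have appeared, the next request gives a new one with probability (33-k)/33, so the expected wait for the (k+1)-th is 33/(33-k).
E[T] = 33/33 + 33/32 + 33/31 + ... + 33/2 + 33/1 = 33·H_{33}.
H_{33} = 4.08880, so E[T] = 134.93034.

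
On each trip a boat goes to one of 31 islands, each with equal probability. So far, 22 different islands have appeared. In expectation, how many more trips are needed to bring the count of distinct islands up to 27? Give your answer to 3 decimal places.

With k distinct islands already seen, the next new one takes an expected 31/(31-k) trips.
Sum over k = 22,...,26: E = 31/9 + 31/8 + 31/7 + 31/6 + 31/5 = 23.1147.

23.115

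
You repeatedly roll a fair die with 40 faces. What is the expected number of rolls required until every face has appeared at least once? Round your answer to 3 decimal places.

171.142

The wait to go from k to k+1 distinct faces is geometric with mean 40/(40-k).
E[T] = 40/40 + 40/39 + 40/38 + ... + 40/2 + 40/1 = 40·H_{40}.
H_{40} = 4.2785, so E[T] = 171.1417.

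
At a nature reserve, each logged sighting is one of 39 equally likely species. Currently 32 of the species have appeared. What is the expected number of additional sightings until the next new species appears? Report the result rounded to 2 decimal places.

5.57

The number of sightings until the next new species is geometric with success probability 7/39, so its mean is 39/7.
E = 39/7 = 5.571.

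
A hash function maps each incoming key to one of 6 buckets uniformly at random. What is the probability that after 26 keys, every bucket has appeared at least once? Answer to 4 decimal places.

By inclusion–exclusion over which buckets are missing,
P(all seen) = Σ_{j=0}^{6} (-1)^j C(6,j)((6-j)/6)^26
= 1.00000 - 0.05241 + 0.00040 - 0.00000 + 0.00000 - 0.00000 + 0.00000
= 0.94798.

0.9480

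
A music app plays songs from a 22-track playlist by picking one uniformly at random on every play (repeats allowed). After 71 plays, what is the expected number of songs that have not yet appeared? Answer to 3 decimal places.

0.809

For each song, P(unseen after 71) = (21/22)^71 = 0.0368.
By linearity of expectation, E[unseen] = 22·(21/22)^71 = 0.8091.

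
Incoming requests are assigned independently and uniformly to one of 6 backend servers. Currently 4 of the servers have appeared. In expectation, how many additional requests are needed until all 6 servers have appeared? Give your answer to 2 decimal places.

From k distinct to k+1 distinct takes on average 6/(6-k) requests.
Sum over k = 4,...,5: E = 6/2 + 6/1 = 9.000.

9.00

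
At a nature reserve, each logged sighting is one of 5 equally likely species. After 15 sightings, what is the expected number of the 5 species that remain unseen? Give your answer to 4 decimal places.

For each species, P(unseen after 15) = (4/5)^15 = 0.03518.
By linearity of expectation, E[unseen] = 5·(4/5)^15 = 0.17592.

0.1759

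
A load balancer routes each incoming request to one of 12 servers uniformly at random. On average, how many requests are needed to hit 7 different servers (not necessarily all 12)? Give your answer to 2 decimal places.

9.84

Going from k to k+1 distinct takes a geometric number of requests with mean 12/(12-k).
Sum over k = 0,...,6: E = 12/12 + 12/11 + 12/10 + ... + 12/7 + 12/6 = 9.839.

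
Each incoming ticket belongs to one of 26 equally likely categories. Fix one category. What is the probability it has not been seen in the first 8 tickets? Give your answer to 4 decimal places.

On each ticket the fixed category fails to appear with probability 25/26.
P(still missing after 8) = (25/26)^8 = 0.73069.

0.7307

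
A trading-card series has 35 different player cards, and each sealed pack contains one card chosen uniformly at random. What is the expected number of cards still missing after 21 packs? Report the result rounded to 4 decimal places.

For each card, P(unseen after 21) = (34/35)^21 = 0.54404.
By linearity of expectation, E[unseen] = 35·(34/35)^21 = 19.04129.

19.0413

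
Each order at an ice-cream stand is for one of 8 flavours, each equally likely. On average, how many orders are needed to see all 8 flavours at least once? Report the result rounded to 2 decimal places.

21.74

Split into phases: going from k distinct to k+1 distinct takes on average 8/(8-k) orders.
E[T] = 8/8 + 8/7 + 8/6 + ... + 8/2 + 8/1 = 8·H_{8}.
H_{8} = 2.718, so E[T] = 21.743.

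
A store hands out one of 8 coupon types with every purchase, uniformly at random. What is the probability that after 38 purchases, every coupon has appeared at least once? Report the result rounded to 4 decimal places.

0.9505

Let A_i be the event that coupon i is missing after 38 purchases. By inclusion–exclusion on the A_i,
P(all seen) = Σ_{j=0}^{8} (-1)^j C(8,j)((8-j)/8)^38
= 1.00000 - 0.05005 + 0.00050 - 0.00000 + 0.00000 - 0.00000 + 0.00000 - 0.00000 + 0.00000
= 0.95045.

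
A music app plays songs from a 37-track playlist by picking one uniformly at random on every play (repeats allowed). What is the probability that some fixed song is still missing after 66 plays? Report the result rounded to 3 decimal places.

0.164

Each play misses the fixed song with probability (37-1)/37 = 36/37, independently.
P(still missing after 66) = (36/37)^66 = 0.1639.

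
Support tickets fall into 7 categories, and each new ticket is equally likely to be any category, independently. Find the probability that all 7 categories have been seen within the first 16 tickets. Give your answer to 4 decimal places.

By inclusion–exclusion over which categories are missing,
P(all seen) = Σ_{j=0}^{7} (-1)^j C(7,j)((7-j)/7)^16
= 1.00000 - 0.59422 + 0.09642 - 0.00452 + 0.00005 - 0.00000 + 0.00000 - 0.00000
= 0.49772.

0.4977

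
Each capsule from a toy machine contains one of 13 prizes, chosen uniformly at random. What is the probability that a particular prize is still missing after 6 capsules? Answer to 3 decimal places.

Each capsule misses the fixed prize with probability (13-1)/13 = 12/13, independently.
P(still missing after 6) = (12/13)^6 = 0.6186.

0.619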